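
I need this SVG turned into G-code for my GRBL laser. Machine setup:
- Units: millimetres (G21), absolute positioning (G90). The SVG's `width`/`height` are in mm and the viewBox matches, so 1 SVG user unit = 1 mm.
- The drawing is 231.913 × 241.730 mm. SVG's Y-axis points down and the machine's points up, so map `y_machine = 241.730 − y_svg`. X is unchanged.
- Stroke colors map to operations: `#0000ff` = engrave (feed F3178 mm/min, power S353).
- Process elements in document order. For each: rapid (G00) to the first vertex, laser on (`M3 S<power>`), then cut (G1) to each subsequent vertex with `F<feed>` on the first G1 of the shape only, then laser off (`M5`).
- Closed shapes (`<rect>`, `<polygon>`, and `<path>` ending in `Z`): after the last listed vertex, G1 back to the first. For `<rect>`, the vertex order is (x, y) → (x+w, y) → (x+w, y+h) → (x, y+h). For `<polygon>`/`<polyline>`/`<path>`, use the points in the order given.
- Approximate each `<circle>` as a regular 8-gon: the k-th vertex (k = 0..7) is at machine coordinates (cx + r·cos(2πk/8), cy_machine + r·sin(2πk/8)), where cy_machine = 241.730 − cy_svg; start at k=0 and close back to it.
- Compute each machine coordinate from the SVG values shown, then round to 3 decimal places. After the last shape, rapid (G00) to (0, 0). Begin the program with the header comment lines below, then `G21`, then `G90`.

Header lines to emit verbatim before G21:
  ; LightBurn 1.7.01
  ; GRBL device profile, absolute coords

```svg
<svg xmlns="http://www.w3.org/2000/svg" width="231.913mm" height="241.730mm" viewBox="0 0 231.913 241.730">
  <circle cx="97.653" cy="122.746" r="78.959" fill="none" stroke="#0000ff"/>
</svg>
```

; LightBurn 1.7.01
; GRBL device profile, absolute coords
G21
G90
G00 X176.612 Y118.984
M3 S353
G1 X153.485 Y174.816 F3178
G1 X97.653 Y197.943
G1 X41.821 Y174.816
G1 X18.694 Y118.984
G1 X41.821 Y63.152
G1 X97.653 Y40.025
G1 X153.485 Y63.152
G1 X176.612 Y118.984
M5
G00 X0.000 Y0.000

Since the viewBox matches the mm dimensions, user units are millimetres directly. The only transform is the Y-flip y_m = 241.730 − y_svg.

Shape 1 is a circle drawn with `<circle>`. Its stroke #0000ff means engrave at S353, F3178. After flipping Y the toolpath is (176.612,118.984) → (153.485,174.816) → (97.653,197.943) → (41.821,174.816) → (18.694,118.984) → (41.821,63.152) → (97.653,40.025) → (153.485,63.152) → (176.612,118.984), returning to the start.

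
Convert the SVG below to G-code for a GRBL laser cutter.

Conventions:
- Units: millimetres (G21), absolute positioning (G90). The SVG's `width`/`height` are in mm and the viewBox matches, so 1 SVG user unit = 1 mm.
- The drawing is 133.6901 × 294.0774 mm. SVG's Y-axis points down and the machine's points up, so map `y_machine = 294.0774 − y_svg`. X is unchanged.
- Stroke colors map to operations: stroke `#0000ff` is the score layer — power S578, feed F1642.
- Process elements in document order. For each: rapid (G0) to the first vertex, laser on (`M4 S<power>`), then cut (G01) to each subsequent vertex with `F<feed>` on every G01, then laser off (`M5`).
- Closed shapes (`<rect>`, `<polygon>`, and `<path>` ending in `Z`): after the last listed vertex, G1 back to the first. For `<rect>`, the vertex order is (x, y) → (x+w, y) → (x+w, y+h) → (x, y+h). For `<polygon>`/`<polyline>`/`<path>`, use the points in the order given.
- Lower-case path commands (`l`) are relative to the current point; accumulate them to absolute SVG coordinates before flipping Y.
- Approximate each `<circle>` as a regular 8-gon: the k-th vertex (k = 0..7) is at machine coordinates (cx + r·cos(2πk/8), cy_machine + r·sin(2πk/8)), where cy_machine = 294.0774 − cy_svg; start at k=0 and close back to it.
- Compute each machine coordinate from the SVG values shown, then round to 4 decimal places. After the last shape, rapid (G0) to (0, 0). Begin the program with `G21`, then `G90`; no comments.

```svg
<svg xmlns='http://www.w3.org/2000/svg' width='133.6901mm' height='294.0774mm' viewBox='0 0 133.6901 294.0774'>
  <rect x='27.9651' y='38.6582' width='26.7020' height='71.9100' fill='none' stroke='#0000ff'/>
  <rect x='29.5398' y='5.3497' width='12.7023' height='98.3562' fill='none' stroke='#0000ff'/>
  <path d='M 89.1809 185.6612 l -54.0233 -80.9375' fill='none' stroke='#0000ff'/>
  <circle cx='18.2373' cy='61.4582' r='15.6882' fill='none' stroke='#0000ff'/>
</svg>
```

viewBox `0 0 133.6901 294.0774` with mm width/height → 1 unit = 1 mm. Flip: y_m = 294.0774 − y_svg.

**Shape 1** — `<rect>` rectangle, stroke `#0000ff` → score (S578, F1642). Machine vertices: (27.9651,255.4192) → (54.6671,255.4192) → (54.6671,183.5092) → (27.9651,183.5092) → (27.9651,255.4192). Closed: final G1 returns to the first vertex.

**Shape 2** — `<rect>` rectangle, stroke `#0000ff` → score (S578, F1642). Machine vertices: (29.5398,288.7277) → (42.2421,288.7277) → (42.2421,190.3715) → (29.5398,190.3715) → (29.5398,288.7277). Closed: final G1 returns to the first vertex.

**Shape 3** — `<path>` line segment, stroke `#0000ff` → score (S578, F1642). Machine vertices: (89.1809,108.4162) → (35.1576,189.3537). Open path.

**Shape 4** — `<circle>` circle, stroke `#0000ff` → score (S578, F1642). Machine vertices: (33.9255,232.6192) → (29.3305,243.7124) → (18.2373,248.3074) → (7.1441,243.7124) → (2.5491,232.6192) → (7.1441,221.5260) → (18.2373,216.9310) → (29.3305,221.5260) → (33.9255,232.6192). Closed: final G1 returns to the first vertex.

G21
G90
G0 X27.9651 Y255.4192
M4 S578
G01 X54.6671 Y255.4192 F1642
G01 X54.6671 Y183.5092 F1642
G01 X27.9651 Y183.5092 F1642
G01 X27.9651 Y255.4192 F1642
M5
G0 X29.5398 Y288.7277
M4 S578
G01 X42.2421 Y288.7277 F1642
G01 X42.2421 Y190.3715 F1642
G01 X29.5398 Y190.3715 F1642
G01 X29.5398 Y288.7277 F1642
M5
G0 X89.1809 Y108.4162
M4 S578
G01 X35.1576 Y189.3537 F1642
M5
G0 X33.9255 Y232.6192
M4 S578
G01 X29.3305 Y243.7124 F1642
G01 X18.2373 Y248.3074 F1642
G01 X7.1441 Y243.7124 F1642
G01 X2.5491 Y232.6192 F1642
G01 X7.1441 Y221.5260 F1642
G01 X18.2373 Y216.9310 F1642
G01 X29.3305 Y221.5260 F1642
G01 X33.9255 Y232.6192 F1642
M5
G0 X0.0000 Y0.0000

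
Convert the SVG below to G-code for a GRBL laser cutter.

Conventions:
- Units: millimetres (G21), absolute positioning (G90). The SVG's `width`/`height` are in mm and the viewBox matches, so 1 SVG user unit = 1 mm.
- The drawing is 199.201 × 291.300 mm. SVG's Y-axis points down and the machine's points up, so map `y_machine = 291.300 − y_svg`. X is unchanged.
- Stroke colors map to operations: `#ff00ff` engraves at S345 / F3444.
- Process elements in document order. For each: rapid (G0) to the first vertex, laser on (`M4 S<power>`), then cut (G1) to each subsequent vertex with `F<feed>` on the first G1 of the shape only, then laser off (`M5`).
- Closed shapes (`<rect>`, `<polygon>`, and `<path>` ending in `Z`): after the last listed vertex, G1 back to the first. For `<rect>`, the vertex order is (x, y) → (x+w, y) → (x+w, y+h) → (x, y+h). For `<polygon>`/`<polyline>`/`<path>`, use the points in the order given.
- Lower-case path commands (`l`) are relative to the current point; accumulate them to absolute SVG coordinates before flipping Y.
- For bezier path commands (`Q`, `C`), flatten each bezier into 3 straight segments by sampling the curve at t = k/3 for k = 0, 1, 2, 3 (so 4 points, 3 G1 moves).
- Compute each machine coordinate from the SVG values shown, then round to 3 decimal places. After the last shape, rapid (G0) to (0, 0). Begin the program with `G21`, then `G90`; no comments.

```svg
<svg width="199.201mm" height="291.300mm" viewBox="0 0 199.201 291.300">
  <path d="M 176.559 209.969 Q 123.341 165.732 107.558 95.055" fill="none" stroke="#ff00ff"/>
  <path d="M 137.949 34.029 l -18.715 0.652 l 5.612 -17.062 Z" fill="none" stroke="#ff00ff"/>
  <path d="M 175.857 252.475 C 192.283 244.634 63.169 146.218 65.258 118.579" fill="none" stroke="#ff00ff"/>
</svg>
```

G21
G90
G0 X176.559 Y81.331
M4 S345
G1 X145.240 Y113.760 F3444
G1 X122.239 Y152.065
G1 X107.558 Y196.245
M5
G0 X137.949 Y257.271
M4 S345
G1 X119.234 Y256.619 F3444
G1 X124.846 Y273.681
G1 X137.949 Y257.271
M5
G0 X175.857 Y38.825
M4 S345
G1 X154.019 Y70.882 F3444
G1 X96.654 Y127.466
G1 X65.258 Y172.721
M5
G0 X0.000 Y0.000

1 u = 1 mm; y_m = 291.300 − y.

[1] `<path>` quadratic bezier, #ff00ff→engrave S345 F3444: (176.559,81.331) → (145.240,113.760) → (122.239,152.065) → (107.558,196.245)

[2] `<path>` closed polygon, #ff00ff→engrave S345 F3444: (137.949,257.271) → (119.234,256.619) → (124.846,273.681) → (137.949,257.271) (closed)

[3] `<path>` cubic bezier, #ff00ff→engrave S345 F3444: (175.857,38.825) → (154.019,70.882) → (96.654,127.466) → (65.258,172.721)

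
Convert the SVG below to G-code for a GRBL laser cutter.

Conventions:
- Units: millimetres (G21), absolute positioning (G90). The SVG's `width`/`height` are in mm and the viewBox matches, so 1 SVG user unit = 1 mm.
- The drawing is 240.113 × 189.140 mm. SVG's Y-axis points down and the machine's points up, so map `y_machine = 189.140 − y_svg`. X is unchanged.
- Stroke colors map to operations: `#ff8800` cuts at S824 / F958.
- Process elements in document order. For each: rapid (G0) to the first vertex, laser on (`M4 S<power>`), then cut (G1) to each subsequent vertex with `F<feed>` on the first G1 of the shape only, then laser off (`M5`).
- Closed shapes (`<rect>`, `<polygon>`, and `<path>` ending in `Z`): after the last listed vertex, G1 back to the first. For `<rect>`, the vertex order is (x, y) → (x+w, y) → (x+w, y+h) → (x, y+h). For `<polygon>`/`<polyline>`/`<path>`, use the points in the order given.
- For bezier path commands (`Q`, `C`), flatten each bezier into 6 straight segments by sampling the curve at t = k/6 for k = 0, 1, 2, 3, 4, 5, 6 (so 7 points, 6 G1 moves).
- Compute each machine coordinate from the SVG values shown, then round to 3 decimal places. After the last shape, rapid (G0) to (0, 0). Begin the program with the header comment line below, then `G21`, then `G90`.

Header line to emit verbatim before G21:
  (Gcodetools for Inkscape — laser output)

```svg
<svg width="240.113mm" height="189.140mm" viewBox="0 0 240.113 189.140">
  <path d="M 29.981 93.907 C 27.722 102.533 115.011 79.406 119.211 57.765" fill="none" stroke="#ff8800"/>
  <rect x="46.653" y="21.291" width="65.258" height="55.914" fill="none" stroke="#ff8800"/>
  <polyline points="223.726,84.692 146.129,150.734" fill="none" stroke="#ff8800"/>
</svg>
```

(Gcodetools for Inkscape — laser output)
G21
G90
G0 X29.981 Y95.233
M4 S824
G1 X35.515 Y93.412 F958
G1 X51.177 Y95.960
G1 X72.174 Y101.954
G1 X93.709 Y110.470
G1 X110.986 Y120.585
G1 X119.211 Y131.375
M5
G0 X46.653 Y167.849
M4 S824
G1 X111.911 Y167.849 F958
G1 X111.911 Y111.935
G1 X46.653 Y111.935
G1 X46.653 Y167.849
M5
G0 X223.726 Y104.448
M4 S824
G1 X146.129 Y38.406 F958
M5
G0 X0.000 Y0.000

viewBox `0 0 240.113 189.140` with mm width/height → 1 unit = 1 mm. Flip: y_m = 189.140 − y_svg.

**Shape 1** — `<path>` cubic bezier, stroke `#ff8800` → cut (S824, F958). Control points (SVG): P0=(29.981,93.907), P1=(27.722,102.533), P2=(115.011,79.406), P3=(119.211,57.765); sampled at t=k/6. Machine vertices: (29.981,95.233) → (35.515,93.412) → (51.177,95.960) → (72.174,101.954) → (93.709,110.470) → (110.986,120.585) → (119.211,131.375). Open path.

**Shape 2** — `<rect>` rectangle, stroke `#ff8800` → cut (S824, F958). Machine vertices: (46.653,167.849) → (111.911,167.849) → (111.911,111.935) → (46.653,111.935) → (46.653,167.849). Closed: final G1 returns to the first vertex.

**Shape 3** — `<polyline>` line segment, stroke `#ff8800` → cut (S824, F958). Machine vertices: (223.726,104.448) → (146.129,38.406). Open path.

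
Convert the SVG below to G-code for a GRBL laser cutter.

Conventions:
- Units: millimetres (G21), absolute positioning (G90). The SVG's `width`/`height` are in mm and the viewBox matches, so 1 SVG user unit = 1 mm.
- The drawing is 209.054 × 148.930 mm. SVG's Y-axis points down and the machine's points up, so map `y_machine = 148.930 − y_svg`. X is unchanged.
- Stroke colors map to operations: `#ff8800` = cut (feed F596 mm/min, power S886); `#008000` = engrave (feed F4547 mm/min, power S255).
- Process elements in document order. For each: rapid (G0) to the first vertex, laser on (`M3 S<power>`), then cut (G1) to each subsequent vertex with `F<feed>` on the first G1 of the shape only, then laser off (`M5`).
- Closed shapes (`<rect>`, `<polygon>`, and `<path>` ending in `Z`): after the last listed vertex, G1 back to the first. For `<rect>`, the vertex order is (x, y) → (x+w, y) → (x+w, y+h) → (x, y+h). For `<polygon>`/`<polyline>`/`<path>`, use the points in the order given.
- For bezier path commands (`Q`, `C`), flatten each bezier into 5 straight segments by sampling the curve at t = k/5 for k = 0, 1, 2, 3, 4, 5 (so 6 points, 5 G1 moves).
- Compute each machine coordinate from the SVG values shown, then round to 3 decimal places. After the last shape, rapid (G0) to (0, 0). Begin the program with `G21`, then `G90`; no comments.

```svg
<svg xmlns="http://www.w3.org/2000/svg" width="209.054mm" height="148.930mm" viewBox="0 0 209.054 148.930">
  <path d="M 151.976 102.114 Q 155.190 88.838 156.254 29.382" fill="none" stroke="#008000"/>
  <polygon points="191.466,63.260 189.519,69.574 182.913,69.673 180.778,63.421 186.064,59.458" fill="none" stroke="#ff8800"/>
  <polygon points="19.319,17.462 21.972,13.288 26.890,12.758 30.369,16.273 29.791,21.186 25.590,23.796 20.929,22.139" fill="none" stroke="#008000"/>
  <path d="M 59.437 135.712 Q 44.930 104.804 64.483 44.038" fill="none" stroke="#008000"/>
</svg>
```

1 u = 1 mm; y_m = 148.930 − y.

[1] `<path>` quadratic bezier, #008000→engrave S255 F4547: (151.976,46.816) → (153.176,53.974) → (154.203,64.826) → (155.059,79.372) → (155.742,97.613) → (156.254,119.548)

[2] `<polygon>` regular polygon, #ff8800→cut S886 F596: (191.466,85.670) → (189.519,79.356) → (182.913,79.257) → (180.778,85.509) → (186.064,89.472) → (191.466,85.670) (closed)

[3] `<polygon>` regular polygon, #008000→engrave S255 F4547: (19.319,131.468) → (21.972,135.642) → (26.890,136.172) → (30.369,132.657) → (29.791,127.744) → (25.590,125.134) → (20.929,126.791) → (19.319,131.468) (closed)

[4] `<path>` quadratic bezier, #008000→engrave S255 F4547: (59.437,13.218) → (54.997,26.776) → (53.281,42.722) → (54.290,61.056) → (58.024,81.780) → (64.483,104.892)

G21
G90
G0 X151.976 Y46.816
M3 S255
G1 X153.176 Y53.974 F4547
G1 X154.203 Y64.826
G1 X155.059 Y79.372
G1 X155.742 Y97.613
G1 X156.254 Y119.548
M5
G0 X191.466 Y85.670
M3 S886
G1 X189.519 Y79.356 F596
G1 X182.913 Y79.257
G1 X180.778 Y85.509
G1 X186.064 Y89.472
G1 X191.466 Y85.670
M5
G0 X19.319 Y131.468
M3 S255
G1 X21.972 Y135.642 F4547
G1 X26.890 Y136.172
G1 X30.369 Y132.657
G1 X29.791 Y127.744
G1 X25.590 Y125.134
G1 X20.929 Y126.791
G1 X19.319 Y131.468
M5
G0 X59.437 Y13.218
M3 S255
G1 X54.997 Y26.776 F4547
G1 X53.281 Y42.722
G1 X54.290 Y61.056
G1 X58.024 Y81.780
G1 X64.483 Y104.892
M5
G0 X0.000 Y0.000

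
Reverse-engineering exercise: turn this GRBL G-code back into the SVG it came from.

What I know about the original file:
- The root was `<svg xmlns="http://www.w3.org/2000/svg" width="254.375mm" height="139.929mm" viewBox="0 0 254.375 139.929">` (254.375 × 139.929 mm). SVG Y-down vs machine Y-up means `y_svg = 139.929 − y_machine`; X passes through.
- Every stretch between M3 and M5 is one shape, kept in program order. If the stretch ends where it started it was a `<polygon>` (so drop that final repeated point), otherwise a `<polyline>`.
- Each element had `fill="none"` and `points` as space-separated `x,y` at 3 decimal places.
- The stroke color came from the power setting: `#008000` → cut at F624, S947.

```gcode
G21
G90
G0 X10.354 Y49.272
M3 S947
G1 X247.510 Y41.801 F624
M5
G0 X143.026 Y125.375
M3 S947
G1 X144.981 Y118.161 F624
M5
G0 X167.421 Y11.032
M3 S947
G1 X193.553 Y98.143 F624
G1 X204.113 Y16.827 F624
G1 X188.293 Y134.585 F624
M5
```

y_svg = 139.929 − y_m. Every run uses S947, so all elements get stroke `#008000` (cut).

[1] open run; points: 10.354,90.657 247.510,98.128

[2] open run; points: 143.026,14.554 144.981,21.768

[3] open run; points: 167.421,128.897 193.553,41.786 204.113,123.102 188.293,5.344

<svg xmlns="http://www.w3.org/2000/svg" width="254.375mm" height="139.929mm" viewBox="0 0 254.375 139.929">
  <polyline points="10.354,90.657 247.510,98.128" fill="none" stroke="#008000"/>
  <polyline points="143.026,14.554 144.981,21.768" fill="none" stroke="#008000"/>
  <polyline points="167.421,128.897 193.553,41.786 204.113,123.102 188.293,5.344" fill="none" stroke="#008000"/>
</svg>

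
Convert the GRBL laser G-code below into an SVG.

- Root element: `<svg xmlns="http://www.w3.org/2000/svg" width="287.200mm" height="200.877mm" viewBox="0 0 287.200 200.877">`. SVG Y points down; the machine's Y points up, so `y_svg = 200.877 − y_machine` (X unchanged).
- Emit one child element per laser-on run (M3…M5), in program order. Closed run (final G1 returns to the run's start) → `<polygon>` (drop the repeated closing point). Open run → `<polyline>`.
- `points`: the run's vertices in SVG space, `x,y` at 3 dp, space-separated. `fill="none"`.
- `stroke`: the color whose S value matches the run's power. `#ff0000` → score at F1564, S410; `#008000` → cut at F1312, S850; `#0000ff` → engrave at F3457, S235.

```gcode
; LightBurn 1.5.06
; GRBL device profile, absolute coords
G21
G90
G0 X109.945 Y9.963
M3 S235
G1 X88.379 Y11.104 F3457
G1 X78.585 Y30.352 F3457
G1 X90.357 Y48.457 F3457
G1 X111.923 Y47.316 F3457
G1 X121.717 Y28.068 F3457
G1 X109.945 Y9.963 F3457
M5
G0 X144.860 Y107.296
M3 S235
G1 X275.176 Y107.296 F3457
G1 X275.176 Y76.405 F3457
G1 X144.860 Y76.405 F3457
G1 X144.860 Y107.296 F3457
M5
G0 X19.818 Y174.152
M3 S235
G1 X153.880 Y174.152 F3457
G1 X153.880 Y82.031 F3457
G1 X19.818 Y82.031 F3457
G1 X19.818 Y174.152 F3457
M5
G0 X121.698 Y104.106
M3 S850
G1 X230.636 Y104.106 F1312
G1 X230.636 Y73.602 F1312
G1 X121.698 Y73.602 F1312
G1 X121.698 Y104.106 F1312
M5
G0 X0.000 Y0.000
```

y_svg = 200.877 − y_m.

[1] S235→`#0000ff` (engrave); closed run; points: 109.945,190.914 88.379,189.773 78.585,170.525 90.357,152.420 111.923,153.561 121.717,172.809

[2] S235→`#0000ff` (engrave); closed run; points: 144.860,93.581 275.176,93.581 275.176,124.472 144.860,124.472

[3] S235→`#0000ff` (engrave); closed run; points: 19.818,26.725 153.880,26.725 153.880,118.846 19.818,118.846

[4] S850→`#008000` (cut); closed run; points: 121.698,96.771 230.636,96.771 230.636,127.275 121.698,127.275

<svg xmlns="http://www.w3.org/2000/svg" width="287.200mm" height="200.877mm" viewBox="0 0 287.200 200.877">
  <polygon points="109.945,190.914 88.379,189.773 78.585,170.525 90.357,152.420 111.923,153.561 121.717,172.809" fill="none" stroke="#0000ff"/>
  <polygon points="144.860,93.581 275.176,93.581 275.176,124.472 144.860,124.472" fill="none" stroke="#0000ff"/>
  <polygon points="19.818,26.725 153.880,26.725 153.880,118.846 19.818,118.846" fill="none" stroke="#0000ff"/>
  <polygon points="121.698,96.771 230.636,96.771 230.636,127.275 121.698,127.275" fill="none" stroke="#008000"/>
</svg>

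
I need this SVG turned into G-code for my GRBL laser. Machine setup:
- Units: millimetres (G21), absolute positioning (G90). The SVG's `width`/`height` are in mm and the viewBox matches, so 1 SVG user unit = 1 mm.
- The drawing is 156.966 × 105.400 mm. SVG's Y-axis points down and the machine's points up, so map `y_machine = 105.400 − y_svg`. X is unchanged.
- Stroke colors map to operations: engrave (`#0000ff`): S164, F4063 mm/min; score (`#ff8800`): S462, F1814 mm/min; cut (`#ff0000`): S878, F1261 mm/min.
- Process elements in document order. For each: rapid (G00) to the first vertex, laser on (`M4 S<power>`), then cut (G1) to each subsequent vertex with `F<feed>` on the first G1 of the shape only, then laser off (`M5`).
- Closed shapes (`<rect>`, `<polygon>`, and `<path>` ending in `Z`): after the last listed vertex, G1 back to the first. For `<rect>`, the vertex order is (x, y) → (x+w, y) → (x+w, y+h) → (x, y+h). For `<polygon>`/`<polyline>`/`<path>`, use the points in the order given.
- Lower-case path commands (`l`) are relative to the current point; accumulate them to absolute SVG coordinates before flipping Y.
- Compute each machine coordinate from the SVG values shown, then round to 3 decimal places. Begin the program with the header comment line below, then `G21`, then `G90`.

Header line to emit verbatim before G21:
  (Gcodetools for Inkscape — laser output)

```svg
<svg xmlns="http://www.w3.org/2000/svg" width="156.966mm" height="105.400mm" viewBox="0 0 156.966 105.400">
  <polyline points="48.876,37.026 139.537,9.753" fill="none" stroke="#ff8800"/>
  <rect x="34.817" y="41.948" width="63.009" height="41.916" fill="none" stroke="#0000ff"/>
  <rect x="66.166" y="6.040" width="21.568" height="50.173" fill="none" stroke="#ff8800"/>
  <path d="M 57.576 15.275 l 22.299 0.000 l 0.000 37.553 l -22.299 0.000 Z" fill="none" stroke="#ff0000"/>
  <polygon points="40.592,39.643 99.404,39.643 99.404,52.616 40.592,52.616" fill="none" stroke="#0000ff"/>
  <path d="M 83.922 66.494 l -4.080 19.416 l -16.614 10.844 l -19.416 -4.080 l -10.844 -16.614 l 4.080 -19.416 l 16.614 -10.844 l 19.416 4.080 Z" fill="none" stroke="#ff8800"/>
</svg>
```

Since the viewBox matches the mm dimensions, user units are millimetres directly. The only transform is the Y-flip y_m = 105.400 − y_svg.

Shape 1 is a line segment drawn with `<polyline>`. Its stroke #ff8800 means score at S462, F1814. After flipping Y the toolpath is (48.876,68.374) → (139.537,95.647).

Shape 2 is a rectangle drawn with `<rect>`. Its stroke #0000ff means engrave at S164, F4063. After flipping Y the toolpath is (34.817,63.452) → (97.826,63.452) → (97.826,21.536) → (34.817,21.536) → (34.817,63.452), returning to the start.

Shape 3 is a rectangle drawn with `<rect>`. Its stroke #ff8800 means score at S462, F1814. After flipping Y the toolpath is (66.166,99.360) → (87.734,99.360) → (87.734,49.187) → (66.166,49.187) → (66.166,99.360), returning to the start.

Shape 4 is a rectangle drawn with `<path>`. Its stroke #ff0000 means cut at S878, F1261. After flipping Y the toolpath is (57.576,90.125) → (79.875,90.125) → (79.875,52.572) → (57.576,52.572) → (57.576,90.125), returning to the start.

Shape 5 is a rectangle drawn with `<polygon>`. Its stroke #0000ff means engrave at S164, F4063. After flipping Y the toolpath is (40.592,65.757) → (99.404,65.757) → (99.404,52.784) → (40.592,52.784) → (40.592,65.757), returning to the start.

Shape 6 is a regular polygon drawn with `<path>`. Its stroke #ff8800 means score at S462, F1814. After flipping Y the toolpath is (83.922,38.906) → (79.842,19.490) → (63.228,8.646) → (43.812,12.726) → (32.968,29.340) → (37.048,48.756) → (53.662,59.600) → (73.078,55.520) → (83.922,38.906), returning to the start.

(Gcodetools for Inkscape — laser output)
G21
G90
G00 X48.876 Y68.374
M4 S462
G1 X139.537 Y95.647 F1814
M5
G00 X34.817 Y63.452
M4 S164
G1 X97.826 Y63.452 F4063
G1 X97.826 Y21.536
G1 X34.817 Y21.536
G1 X34.817 Y63.452
M5
G00 X66.166 Y99.360
M4 S462
G1 X87.734 Y99.360 F1814
G1 X87.734 Y49.187
G1 X66.166 Y49.187
G1 X66.166 Y99.360
M5
G00 X57.576 Y90.125
M4 S878
G1 X79.875 Y90.125 F1261
G1 X79.875 Y52.572
G1 X57.576 Y52.572
G1 X57.576 Y90.125
M5
G00 X40.592 Y65.757
M4 S164
G1 X99.404 Y65.757 F4063
G1 X99.404 Y52.784
G1 X40.592 Y52.784
G1 X40.592 Y65.757
M5
G00 X83.922 Y38.906
M4 S462
G1 X79.842 Y19.490 F1814
G1 X63.228 Y8.646
G1 X43.812 Y12.726
G1 X32.968 Y29.340
G1 X37.048 Y48.756
G1 X53.662 Y59.600
G1 X73.078 Y55.520
G1 X83.922 Y38.906
M5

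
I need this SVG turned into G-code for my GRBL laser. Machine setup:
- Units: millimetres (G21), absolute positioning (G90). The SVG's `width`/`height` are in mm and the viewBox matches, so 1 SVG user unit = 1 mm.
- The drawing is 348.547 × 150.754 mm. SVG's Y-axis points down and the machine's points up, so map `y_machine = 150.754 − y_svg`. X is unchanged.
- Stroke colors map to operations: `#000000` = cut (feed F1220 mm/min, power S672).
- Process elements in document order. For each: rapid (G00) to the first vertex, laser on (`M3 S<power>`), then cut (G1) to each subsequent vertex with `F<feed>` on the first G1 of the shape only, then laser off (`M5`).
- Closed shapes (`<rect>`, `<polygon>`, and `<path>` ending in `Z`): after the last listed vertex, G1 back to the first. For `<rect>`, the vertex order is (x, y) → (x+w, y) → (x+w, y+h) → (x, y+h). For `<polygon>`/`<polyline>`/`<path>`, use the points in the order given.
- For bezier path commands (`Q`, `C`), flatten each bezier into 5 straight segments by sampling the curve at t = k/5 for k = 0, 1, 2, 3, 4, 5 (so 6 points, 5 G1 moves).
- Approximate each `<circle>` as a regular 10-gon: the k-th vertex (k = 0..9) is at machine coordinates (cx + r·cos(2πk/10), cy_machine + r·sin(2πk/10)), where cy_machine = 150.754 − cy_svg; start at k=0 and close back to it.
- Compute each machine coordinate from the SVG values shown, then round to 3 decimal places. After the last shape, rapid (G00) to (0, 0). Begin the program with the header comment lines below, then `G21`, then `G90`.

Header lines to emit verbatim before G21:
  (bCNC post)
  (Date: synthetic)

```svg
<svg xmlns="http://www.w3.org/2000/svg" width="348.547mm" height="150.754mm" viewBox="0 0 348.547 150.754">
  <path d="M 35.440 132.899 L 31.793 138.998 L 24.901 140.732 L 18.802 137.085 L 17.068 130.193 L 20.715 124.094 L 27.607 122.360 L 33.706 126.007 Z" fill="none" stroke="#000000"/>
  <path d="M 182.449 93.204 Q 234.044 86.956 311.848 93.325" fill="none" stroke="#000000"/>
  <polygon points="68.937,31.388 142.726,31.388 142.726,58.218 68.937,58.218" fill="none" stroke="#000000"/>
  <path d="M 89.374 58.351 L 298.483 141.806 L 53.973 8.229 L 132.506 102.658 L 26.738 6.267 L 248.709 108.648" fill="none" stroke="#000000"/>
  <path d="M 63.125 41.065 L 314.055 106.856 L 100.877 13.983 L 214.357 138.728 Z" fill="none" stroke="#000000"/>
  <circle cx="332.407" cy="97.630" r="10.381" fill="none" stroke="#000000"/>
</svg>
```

(bCNC post)
(Date: synthetic)
G21
G90
G00 X35.440 Y17.855
M3 S672
G1 X31.793 Y11.756 F1220
G1 X24.901 Y10.022
G1 X18.802 Y13.669
G1 X17.068 Y20.561
G1 X20.715 Y26.660
G1 X27.607 Y28.394
G1 X33.706 Y24.747
G1 X35.440 Y17.855
M5
G00 X182.449 Y57.550
M3 S672
G1 X204.135 Y59.545 F1220
G1 X227.918 Y60.530
G1 X253.798 Y60.505
G1 X281.775 Y59.472
G1 X311.848 Y57.429
M5
G00 X68.937 Y119.366
M3 S672
G1 X142.726 Y119.366 F1220
G1 X142.726 Y92.536
G1 X68.937 Y92.536
G1 X68.937 Y119.366
M5
G00 X89.374 Y92.403
M3 S672
G1 X298.483 Y8.948 F1220
G1 X53.973 Y142.525
G1 X132.506 Y48.096
G1 X26.738 Y144.487
G1 X248.709 Y42.106
M5
G00 X63.125 Y109.689
M3 S672
G1 X314.055 Y43.898 F1220
G1 X100.877 Y136.771
G1 X214.357 Y12.026
G1 X63.125 Y109.689
M5
G00 X342.788 Y53.124
M3 S672
G1 X340.805 Y59.226 F1220
G1 X335.615 Y62.997
G1 X329.199 Y62.997
G1 X324.009 Y59.226
G1 X322.026 Y53.124
G1 X324.009 Y47.022
G1 X329.199 Y43.251
G1 X335.615 Y43.251
G1 X340.805 Y47.022
G1 X342.788 Y53.124
M5
G00 X0.000 Y0.000

1 u = 1 mm; y_m = 150.754 − y.

[1] `<path>` regular polygon, #000000→cut S672 F1220: (35.440,17.855) → (31.793,11.756) → (24.901,10.022) → (18.802,13.669) → (17.068,20.561) → (20.715,26.660) → (27.607,28.394) → (33.706,24.747) → (35.440,17.855) (closed)

[2] `<path>` quadratic bezier, #000000→cut S672 F1220: (182.449,57.550) → (204.135,59.545) → (227.918,60.530) → (253.798,60.505) → (281.775,59.472) → (311.848,57.429)

[3] `<polygon>` rectangle, #000000→cut S672 F1220: (68.937,119.366) → (142.726,119.366) → (142.726,92.536) → (68.937,92.536) → (68.937,119.366) (closed)

[4] `<path>` open polyline, #000000→cut S672 F1220: (89.374,92.403) → (298.483,8.948) → (53.973,142.525) → (132.506,48.096) → (26.738,144.487) → (248.709,42.106)

[5] `<path>` closed polygon, #000000→cut S672 F1220: (63.125,109.689) → (314.055,43.898) → (100.877,136.771) → (214.357,12.026) → (63.125,109.689) (closed)

[6] `<circle>` circle, #000000→cut S672 F1220: (342.788,53.124) → (340.805,59.226) → (335.615,62.997) → (329.199,62.997) → (324.009,59.226) → (322.026,53.124) → (324.009,47.022) → (329.199,43.251) → (335.615,43.251) → (340.805,47.022) → (342.788,53.124) (closed)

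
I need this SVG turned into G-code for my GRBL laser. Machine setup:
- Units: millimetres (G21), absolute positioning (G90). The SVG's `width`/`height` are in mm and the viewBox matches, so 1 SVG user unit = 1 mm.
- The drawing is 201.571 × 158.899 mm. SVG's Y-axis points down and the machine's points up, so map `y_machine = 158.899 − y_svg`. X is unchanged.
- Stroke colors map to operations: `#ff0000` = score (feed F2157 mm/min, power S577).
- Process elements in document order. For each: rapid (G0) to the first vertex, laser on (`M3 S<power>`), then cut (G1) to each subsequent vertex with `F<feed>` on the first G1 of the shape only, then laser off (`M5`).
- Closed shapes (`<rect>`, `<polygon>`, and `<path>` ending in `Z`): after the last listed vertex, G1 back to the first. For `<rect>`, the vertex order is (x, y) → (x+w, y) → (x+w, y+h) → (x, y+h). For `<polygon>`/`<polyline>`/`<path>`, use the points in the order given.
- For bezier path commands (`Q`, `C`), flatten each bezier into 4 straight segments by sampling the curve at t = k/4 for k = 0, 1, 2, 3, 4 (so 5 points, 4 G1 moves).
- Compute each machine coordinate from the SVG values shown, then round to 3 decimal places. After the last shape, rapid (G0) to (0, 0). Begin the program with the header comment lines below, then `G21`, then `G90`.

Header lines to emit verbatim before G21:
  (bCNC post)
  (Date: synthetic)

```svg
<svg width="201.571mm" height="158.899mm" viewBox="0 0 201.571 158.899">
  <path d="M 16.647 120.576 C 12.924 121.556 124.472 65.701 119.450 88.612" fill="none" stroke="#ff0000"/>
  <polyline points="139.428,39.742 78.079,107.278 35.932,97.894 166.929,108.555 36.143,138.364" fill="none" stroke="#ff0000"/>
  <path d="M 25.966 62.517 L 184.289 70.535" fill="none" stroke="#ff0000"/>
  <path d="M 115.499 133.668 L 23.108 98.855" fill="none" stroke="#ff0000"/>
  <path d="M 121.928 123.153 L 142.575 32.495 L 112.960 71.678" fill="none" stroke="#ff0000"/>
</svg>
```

Since the viewBox matches the mm dimensions, user units are millimetres directly. The only transform is the Y-flip y_m = 158.899 − y_svg.

Shape 1 is a cubic bezier drawn with `<path>`. Its stroke #ff0000 means score at S577, F2157. After flipping Y the toolpath is (16.647,38.323) → (31.846,46.126) → (68.536,62.529) → (104.982,74.820) → (119.450,70.287).

Shape 2 is a open polyline drawn with `<polyline>`. Its stroke #ff0000 means score at S577, F2157. After flipping Y the toolpath is (139.428,119.157) → (78.079,51.621) → (35.932,61.005) → (166.929,50.344) → (36.143,20.535).

Shape 3 is a line segment drawn with `<path>`. Its stroke #ff0000 means score at S577, F2157. After flipping Y the toolpath is (25.966,96.382) → (184.289,88.364).

Shape 4 is a line segment drawn with `<path>`. Its stroke #ff0000 means score at S577, F2157. After flipping Y the toolpath is (115.499,25.231) → (23.108,60.044).

Shape 5 is a open polyline drawn with `<path>`. Its stroke #ff0000 means score at S577, F2157. After flipping Y the toolpath is (121.928,35.746) → (142.575,126.404) → (112.960,87.221).

(bCNC post)
(Date: synthetic)
G21
G90
G0 X16.647 Y38.323
M3 S577
G1 X31.846 Y46.126 F2157
G1 X68.536 Y62.529
G1 X104.982 Y74.820
G1 X119.450 Y70.287
M5
G0 X139.428 Y119.157
M3 S577
G1 X78.079 Y51.621 F2157
G1 X35.932 Y61.005
G1 X166.929 Y50.344
G1 X36.143 Y20.535
M5
G0 X25.966 Y96.382
M3 S577
G1 X184.289 Y88.364 F2157
M5
G0 X115.499 Y25.231
M3 S577
G1 X23.108 Y60.044 F2157
M5
G0 X121.928 Y35.746
M3 S577
G1 X142.575 Y126.404 F2157
G1 X112.960 Y87.221
M5
G0 X0.000 Y0.000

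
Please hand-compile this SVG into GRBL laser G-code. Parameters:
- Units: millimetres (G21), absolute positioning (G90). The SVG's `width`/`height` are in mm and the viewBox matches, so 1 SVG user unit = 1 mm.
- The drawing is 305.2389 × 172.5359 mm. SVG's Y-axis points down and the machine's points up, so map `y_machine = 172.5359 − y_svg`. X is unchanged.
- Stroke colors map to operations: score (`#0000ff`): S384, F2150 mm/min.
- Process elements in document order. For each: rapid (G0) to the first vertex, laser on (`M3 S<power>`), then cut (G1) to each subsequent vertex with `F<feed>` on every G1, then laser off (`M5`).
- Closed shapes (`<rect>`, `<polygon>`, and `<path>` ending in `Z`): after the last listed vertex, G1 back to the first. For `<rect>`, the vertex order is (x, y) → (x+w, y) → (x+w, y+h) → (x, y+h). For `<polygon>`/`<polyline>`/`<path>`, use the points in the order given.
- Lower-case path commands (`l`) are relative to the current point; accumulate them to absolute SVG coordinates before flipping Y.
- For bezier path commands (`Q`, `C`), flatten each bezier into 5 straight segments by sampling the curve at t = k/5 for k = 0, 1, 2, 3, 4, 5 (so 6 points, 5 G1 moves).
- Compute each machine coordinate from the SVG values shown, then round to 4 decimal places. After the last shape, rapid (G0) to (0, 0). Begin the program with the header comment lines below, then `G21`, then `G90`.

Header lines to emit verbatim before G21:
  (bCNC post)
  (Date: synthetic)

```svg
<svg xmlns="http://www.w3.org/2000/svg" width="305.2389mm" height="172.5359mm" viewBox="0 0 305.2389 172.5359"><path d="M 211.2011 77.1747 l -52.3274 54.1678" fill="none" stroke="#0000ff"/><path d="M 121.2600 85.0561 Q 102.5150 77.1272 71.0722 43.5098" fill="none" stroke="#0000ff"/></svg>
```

viewBox `0 0 305.2389 172.5359` with mm width/height → 1 unit = 1 mm. Flip: y_m = 172.5359 − y_svg.

**Shape 1** — `<path>` line segment, stroke `#0000ff` → score (S384, F2150). Machine vertices: (211.2011,95.3612) → (158.8737,41.1934). Open path.

**Shape 2** — `<path>` quadratic bezier, stroke `#0000ff` → score (S384, F2150). Control points (SVG): P0=(121.2600,85.0561), P1=(102.5150,77.1272), P2=(71.0722,43.5098); sampled at t=k/5. Machine vertices: (121.2600,87.4798) → (113.2541,91.6789) → (104.2324,97.9331) → (94.1948,106.2423) → (83.1414,116.6067) → (71.0722,129.0261). Open path.

(bCNC post)
(Date: synthetic)
G21
G90
G0 X211.2011 Y95.3612
M3 S384
G1 X158.8737 Y41.1934 F2150
M5
G0 X121.2600 Y87.4798
M3 S384
G1 X113.2541 Y91.6789 F2150
G1 X104.2324 Y97.9331 F2150
G1 X94.1948 Y106.2423 F2150
G1 X83.1414 Y116.6067 F2150
G1 X71.0722 Y129.0261 F2150
M5
G0 X0.0000 Y0.0000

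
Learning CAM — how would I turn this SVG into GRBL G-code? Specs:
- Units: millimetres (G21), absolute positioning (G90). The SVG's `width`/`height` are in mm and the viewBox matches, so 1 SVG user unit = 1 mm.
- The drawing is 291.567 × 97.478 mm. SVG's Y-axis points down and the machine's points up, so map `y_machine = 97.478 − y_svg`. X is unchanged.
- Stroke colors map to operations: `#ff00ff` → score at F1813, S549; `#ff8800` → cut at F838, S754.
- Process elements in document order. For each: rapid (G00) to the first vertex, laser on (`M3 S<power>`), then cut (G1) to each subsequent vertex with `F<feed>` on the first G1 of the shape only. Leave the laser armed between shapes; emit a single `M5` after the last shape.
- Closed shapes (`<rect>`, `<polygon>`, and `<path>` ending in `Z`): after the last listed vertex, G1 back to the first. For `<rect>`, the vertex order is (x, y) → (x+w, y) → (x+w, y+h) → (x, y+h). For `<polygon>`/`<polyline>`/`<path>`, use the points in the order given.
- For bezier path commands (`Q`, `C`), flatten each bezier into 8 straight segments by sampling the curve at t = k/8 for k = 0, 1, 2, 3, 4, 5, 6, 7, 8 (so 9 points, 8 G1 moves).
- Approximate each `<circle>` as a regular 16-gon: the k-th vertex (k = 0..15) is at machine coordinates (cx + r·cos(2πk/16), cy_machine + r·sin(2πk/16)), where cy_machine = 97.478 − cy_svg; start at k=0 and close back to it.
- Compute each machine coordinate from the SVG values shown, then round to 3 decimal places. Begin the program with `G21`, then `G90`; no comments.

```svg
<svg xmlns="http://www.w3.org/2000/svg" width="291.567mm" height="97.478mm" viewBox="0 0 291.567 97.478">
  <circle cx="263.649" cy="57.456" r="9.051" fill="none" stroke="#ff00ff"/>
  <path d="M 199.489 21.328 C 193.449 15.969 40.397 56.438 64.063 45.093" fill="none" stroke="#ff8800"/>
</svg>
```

viewBox `0 0 291.567 97.478` with mm width/height → 1 unit = 1 mm. Flip: y_m = 97.478 − y_svg.

**Shape 1** — `<circle>` circle, stroke `#ff00ff` → score (S549, F1813). Machine vertices: (272.700,40.022) → (272.011,43.486) → (270.049,46.422) → (267.113,48.384) → (263.649,49.073) → (260.185,48.384) → (257.249,46.422) → (255.287,43.486) → (254.598,40.022) → (255.287,36.558) → (257.249,33.622) → (260.185,31.660) → (263.649,30.971) → (267.113,31.660) → (270.049,33.622) → (272.011,36.558) → (272.700,40.022). Closed: final G1 returns to the first vertex.

**Shape 2** — `<path>` cubic bezier, stroke `#ff8800` → cut (S754, F838). Control points (SVG): P0=(199.489,21.328), P1=(193.449,15.969), P2=(40.397,56.438), P3=(64.063,45.093); sampled at t=k/8. Machine vertices: (199.489,76.150) → (190.965,76.202) → (172.453,73.102) → (147.745,67.994) → (120.636,62.023) → (94.920,56.332) → (74.390,52.066) → (62.840,50.369) → (64.063,52.385). Open path.

G21
G90
G00 X272.700 Y40.022
M3 S549
G1 X272.011 Y43.486 F1813
G1 X270.049 Y46.422
G1 X267.113 Y48.384
G1 X263.649 Y49.073
G1 X260.185 Y48.384
G1 X257.249 Y46.422
G1 X255.287 Y43.486
G1 X254.598 Y40.022
G1 X255.287 Y36.558
G1 X257.249 Y33.622
G1 X260.185 Y31.660
G1 X263.649 Y30.971
G1 X267.113 Y31.660
G1 X270.049 Y33.622
G1 X272.011 Y36.558
G1 X272.700 Y40.022
G00 X199.489 Y76.150
M3 S754
G1 X190.965 Y76.202 F838
G1 X172.453 Y73.102
G1 X147.745 Y67.994
G1 X120.636 Y62.023
G1 X94.920 Y56.332
G1 X74.390 Y52.066
G1 X62.840 Y50.369
G1 X64.063 Y52.385
M5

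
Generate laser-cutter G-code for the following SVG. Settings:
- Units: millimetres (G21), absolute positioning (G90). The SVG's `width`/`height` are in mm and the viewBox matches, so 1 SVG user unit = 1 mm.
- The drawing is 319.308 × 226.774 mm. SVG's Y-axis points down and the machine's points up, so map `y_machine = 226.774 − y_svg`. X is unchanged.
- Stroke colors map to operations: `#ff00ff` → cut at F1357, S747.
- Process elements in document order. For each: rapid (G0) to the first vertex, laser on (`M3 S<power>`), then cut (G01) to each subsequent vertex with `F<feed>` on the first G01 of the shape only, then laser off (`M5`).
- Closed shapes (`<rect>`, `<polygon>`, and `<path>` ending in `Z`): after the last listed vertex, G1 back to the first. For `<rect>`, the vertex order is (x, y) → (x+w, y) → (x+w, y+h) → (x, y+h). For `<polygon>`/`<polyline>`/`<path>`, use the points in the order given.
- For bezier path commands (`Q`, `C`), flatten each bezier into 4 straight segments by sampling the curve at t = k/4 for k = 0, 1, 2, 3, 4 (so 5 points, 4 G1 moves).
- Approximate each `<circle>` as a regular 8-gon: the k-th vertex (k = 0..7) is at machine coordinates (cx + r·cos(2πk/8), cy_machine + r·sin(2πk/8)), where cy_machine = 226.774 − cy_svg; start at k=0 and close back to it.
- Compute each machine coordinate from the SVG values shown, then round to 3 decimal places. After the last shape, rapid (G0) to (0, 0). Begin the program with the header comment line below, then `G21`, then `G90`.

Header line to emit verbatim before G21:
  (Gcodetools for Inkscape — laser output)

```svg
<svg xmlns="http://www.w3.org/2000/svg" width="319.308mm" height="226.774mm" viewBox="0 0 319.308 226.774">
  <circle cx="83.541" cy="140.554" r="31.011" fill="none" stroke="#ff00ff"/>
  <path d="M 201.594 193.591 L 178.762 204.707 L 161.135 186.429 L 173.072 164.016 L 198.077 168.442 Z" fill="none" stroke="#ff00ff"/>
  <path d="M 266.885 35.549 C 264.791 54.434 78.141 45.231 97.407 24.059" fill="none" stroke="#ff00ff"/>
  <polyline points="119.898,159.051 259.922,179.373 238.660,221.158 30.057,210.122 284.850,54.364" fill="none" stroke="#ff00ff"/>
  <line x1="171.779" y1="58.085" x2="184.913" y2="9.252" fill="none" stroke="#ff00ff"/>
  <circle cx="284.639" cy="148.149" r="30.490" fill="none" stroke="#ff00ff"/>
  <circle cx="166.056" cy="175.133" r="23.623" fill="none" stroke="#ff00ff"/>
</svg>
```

1 u = 1 mm; y_m = 226.774 − y.

[1] `<circle>` circle, #ff00ff→cut S747 F1357: (114.552,86.220) → (105.469,108.148) → (83.541,117.231) → (61.613,108.148) → (52.530,86.220) → (61.613,64.292) → (83.541,55.209) → (105.469,64.292) → (114.552,86.220) (closed)

[2] `<path>` regular polygon, #ff00ff→cut S747 F1357: (201.594,33.183) → (178.762,22.067) → (161.135,40.345) → (173.072,62.758) → (198.077,58.332) → (201.594,33.183) (closed)

[3] `<path>` cubic bezier, #ff00ff→cut S747 F1357: (266.885,191.225) → (236.811,182.076) → (174.136,181.949) → (115.466,189.332) → (97.407,202.715)

[4] `<polyline>` open polyline, #ff00ff→cut S747 F1357: (119.898,67.723) → (259.922,47.401) → (238.660,5.616) → (30.057,16.652) → (284.850,172.410)

[5] `<line>` line segment, #ff00ff→cut S747 F1357: (171.779,168.689) → (184.913,217.522)

[6] `<circle>` circle, #ff00ff→cut S747 F1357: (315.129,78.625) → (306.199,100.185) → (284.639,109.115) → (263.079,100.185) → (254.149,78.625) → (263.079,57.065) → (284.639,48.135) → (306.199,57.065) → (315.129,78.625) (closed)

[7] `<circle>` circle, #ff00ff→cut S747 F1357: (189.679,51.641) → (182.760,68.345) → (166.056,75.264) → (149.352,68.345) → (142.433,51.641) → (149.352,34.937) → (166.056,28.018) → (182.760,34.937) → (189.679,51.641) (closed)

(Gcodetools for Inkscape — laser output)
G21
G90
G0 X114.552 Y86.220
M3 S747
G01 X105.469 Y108.148 F1357
G01 X83.541 Y117.231
G01 X61.613 Y108.148
G01 X52.530 Y86.220
G01 X61.613 Y64.292
G01 X83.541 Y55.209
G01 X105.469 Y64.292
G01 X114.552 Y86.220
M5
G0 X201.594 Y33.183
M3 S747
G01 X178.762 Y22.067 F1357
G01 X161.135 Y40.345
G01 X173.072 Y62.758
G01 X198.077 Y58.332
G01 X201.594 Y33.183
M5
G0 X266.885 Y191.225
M3 S747
G01 X236.811 Y182.076 F1357
G01 X174.136 Y181.949
G01 X115.466 Y189.332
G01 X97.407 Y202.715
M5
G0 X119.898 Y67.723
M3 S747
G01 X259.922 Y47.401 F1357
G01 X238.660 Y5.616
G01 X30.057 Y16.652
G01 X284.850 Y172.410
M5
G0 X171.779 Y168.689
M3 S747
G01 X184.913 Y217.522 F1357
M5
G0 X315.129 Y78.625
M3 S747
G01 X306.199 Y100.185 F1357
G01 X284.639 Y109.115
G01 X263.079 Y100.185
G01 X254.149 Y78.625
G01 X263.079 Y57.065
G01 X284.639 Y48.135
G01 X306.199 Y57.065
G01 X315.129 Y78.625
M5
G0 X189.679 Y51.641
M3 S747
G01 X182.760 Y68.345 F1357
G01 X166.056 Y75.264
G01 X149.352 Y68.345
G01 X142.433 Y51.641
G01 X149.352 Y34.937
G01 X166.056 Y28.018
G01 X182.760 Y34.937
G01 X189.679 Y51.641
M5
G0 X0.000 Y0.000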